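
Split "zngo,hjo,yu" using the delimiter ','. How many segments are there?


Input string: 'zngo,hjo,yu'
Delimiter: ','
Split result: 'zngo', 'hjo', 'yu'
Number of parts: 3


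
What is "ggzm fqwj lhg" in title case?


Input string: 'ggzm fqwj lhg'
Operation: capitalize first letter of each word
Word transformations: 'ggzm'->'Ggzm', 'fqwj'->'Fqwj', 'lhg'->'Lhg'
Result: Ggzm Fqwj Lhg


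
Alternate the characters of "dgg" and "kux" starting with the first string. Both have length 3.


String 1: 'dgg'
String 2: 'kux'
Operation: alternate characters
Pairs: 'd'+'k', 'g'+'u', 'g'+'x'
Result: dkgugx


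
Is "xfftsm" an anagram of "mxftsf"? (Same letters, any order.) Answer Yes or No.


String 1: 'mxftsf' -> sorted: 'ffmstx'
String 2: 'xfftsm' -> sorted: 'ffmstx'
Compare sorted forms: 'ffmstx' == 'ffmstx'
Anagram: Yes


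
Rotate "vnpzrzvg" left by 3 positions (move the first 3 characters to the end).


Input: 'vnpzrzvg', shift = 3
Operation: split at index 3 and swap parts
Front part s[0:3] = 'vnp'
Back part s[3:] = 'zrzvg'
Rotated = back + front = 'zrzvg' + 'vnp'
Result: zrzvgvnp


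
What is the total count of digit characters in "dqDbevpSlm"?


Input string: 'dqDbevpSlm'
Operation: count digit characters (0-9)
Scan: 'd', 'q', 'D', 'b', 'e', 'v', 'p', 'S', 'l', 'm'
Digits found: 0
Result: 0


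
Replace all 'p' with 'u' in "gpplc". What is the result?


Input string: 'gpplc'
Operation: replace 'p' with 'u'
Positions of 'p': 1, 2
After replacement: guulc


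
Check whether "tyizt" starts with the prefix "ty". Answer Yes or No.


Input string: 'tyizt'
Prefix to check: 'ty'
First 2 characters of input: 'ty'
Match: True
Result: Yes


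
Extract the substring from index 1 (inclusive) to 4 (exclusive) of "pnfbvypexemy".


Input string: 'pnfbvypexemy'
Operation: slice [1:4]
Extract characters: s[1]='n', s[2]='f', s[3]='b'
Result: nfb


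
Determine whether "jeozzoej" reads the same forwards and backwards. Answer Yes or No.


Input string: 'jeozzoej'
Reversed: 'jeozzoej'
Compare pairs: s[0]='j' vs s[7]='j' (match), s[1]='e' vs s[6]='e' (match), s[2]='o' vs s[5]='o' (match), s[3]='z' vs s[4]='z' (match)
Palindrome: Yes


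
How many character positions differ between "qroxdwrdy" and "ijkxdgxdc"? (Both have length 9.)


String 1: 'qroxdwrdy'
String 2: 'ijkxdgxdc'
Compare each position: pos 0: 'q'!='i', pos 1: 'r'!='j', pos 2: 'o'!='k', pos 3: 'x'=='x', pos 4: 'd'=='d', pos 5: 'w'!='g', pos 6: 'r'!='x', pos 7: 'd'=='d', pos 8: 'y'!='c'
Differing positions: 6
Hamming distance: 6


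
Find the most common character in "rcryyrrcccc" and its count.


Input: 'rcryyrrcccc'
Operation: tally each character
Counts: 'c':5, 'r':4, 'y':2
Maximum: 'c' appears 5 times


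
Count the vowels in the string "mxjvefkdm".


Input string: 'mxjvefkdm'
Operation: count vowels (a, e, i, o, u)
Scan: s[0]='m', s[1]='x', s[2]='j', s[3]='v', s[4]='e' (vowel), s[5]='f', s[6]='k', s[7]='d', s[8]='m'
Vowels found: 1
Result: 1


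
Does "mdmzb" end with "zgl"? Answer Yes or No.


Input string: 'mdmzb'
Suffix to check: 'zgl'
Last 3 characters of input: 'mzb'
Match: False
Result: No


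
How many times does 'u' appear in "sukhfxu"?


Input string: 'sukhfxu'
Target character: 'u'
Scan each position: s[1]='u', s[6]='u'
Matches found at indices: 1, 6
Total: 2


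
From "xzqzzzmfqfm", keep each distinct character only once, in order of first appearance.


Input: 'xzqzzzmfqfm'
Operation: keep first occurrence of each character
Scan: s[0]='x' new -> keep; s[1]='z' new -> keep; s[2]='q' new -> keep; s[3]='z' seen -> skip; s[4]='z' seen -> skip; s[5]='z' seen -> skip; s[6]='m' new -> keep; s[7]='f' new -> keep; s[8]='q' seen -> skip; s[9]='f' seen -> skip; s[10]='m' seen -> skip
Result: xzqmf


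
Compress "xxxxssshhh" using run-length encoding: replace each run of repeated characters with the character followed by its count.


Input: 'xxxxssshhh'
Operation: identify consecutive runs
Runs: 'xxxx' -> x4, 'sss' -> s3, 'hhh' -> h3
Encoded: x4s3h3


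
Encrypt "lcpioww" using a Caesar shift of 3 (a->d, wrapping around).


Input: 'lcpioww', shift = 3
Operation: for each letter, (position + 3) mod 26
Mapping: 'l'(11+3=14)->'o', 'c'(2+3=5)->'f', 'p'(15+3=18)->'s', 'i'(8+3=11)->'l', 'o'(14+3=17)->'r', 'w'(22+3=25)->'z', 'w'(22+3=25)->'z'
Result: ofslrzz


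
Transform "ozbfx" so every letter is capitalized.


Input string: 'ozbfx'
Operation: convert each letter to uppercase
Mapping: 'o'->'O', 'z'->'Z', 'b'->'B', 'f'->'F', 'x'->'X'
Result: OZBFX


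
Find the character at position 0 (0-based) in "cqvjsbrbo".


Input string: 'cqvjsbrbo'
Operation: get character at index 0
Index mapping: s[0]='c'
Result: 'c'


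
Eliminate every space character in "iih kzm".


Input string: 'iih kzm'
Operation: remove all spaces
Words: 'iih', 'kzm'
Join without spaces: iihkzm


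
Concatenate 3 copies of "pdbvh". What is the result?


Input string: 'pdbvh'
Operation: repeat 3 times
Concatenation: 'pdbvh' + 'pdbvh' + 'pdbvh'
Result: pdbvhpdbvhpdbvh


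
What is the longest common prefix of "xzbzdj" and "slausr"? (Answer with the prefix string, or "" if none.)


String 1: 'xzbzdj'
String 2: 'slausr'
Compare position by position:
pos 0: 'x' vs 's' differ -> stop
Longest common prefix: "" (length 0)


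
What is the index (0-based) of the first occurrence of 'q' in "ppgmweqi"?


Input string: 'ppgmweqi'
Target: 'q'
Scanning left to right: s[0]='p', s[1]='p', s[2]='g', s[3]='m', s[4]='w', s[5]='e', s[6]='q'
First match at index: 6


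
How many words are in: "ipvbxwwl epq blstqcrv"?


Input string: 'ipvbxwwl epq blstqcrv'
Operation: split by spaces
Words found: 'ipvbxwwl', 'epq', 'blstqcrv'
Word count: 3


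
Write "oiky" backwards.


Input string: 'oiky'
Operation: reverse character order
Original order: 'o' -> 'i' -> 'k' -> 'y'
Reversed order: 'y' -> 'k' -> 'i' -> 'o'
Result: ykio


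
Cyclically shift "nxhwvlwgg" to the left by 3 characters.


Input: 'nxhwvlwgg', shift = 3
Operation: split at index 3 and swap parts
Front part s[0:3] = 'nxh'
Back part s[3:] = 'wvlwgg'
Rotated = back + front = 'wvlwgg' + 'nxh'
Result: wvlwggnxh


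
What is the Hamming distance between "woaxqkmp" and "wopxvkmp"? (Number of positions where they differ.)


String 1: 'woaxqkmp'
String 2: 'wopxvkmp'
Compare each position: pos 0: 'w'=='w', pos 1: 'o'=='o', pos 2: 'a'!='p', pos 3: 'x'=='x', pos 4: 'q'!='v', pos 5: 'k'=='k', pos 6: 'm'=='m', pos 7: 'p'=='p'
Differing positions: 2
Hamming distance: 2


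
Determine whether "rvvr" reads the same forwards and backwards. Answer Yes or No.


Input string: 'rvvr'
Reversed: 'rvvr'
Compare pairs: s[0]='r' vs s[3]='r' (match), s[1]='v' vs s[2]='v' (match)
Palindrome: Yes


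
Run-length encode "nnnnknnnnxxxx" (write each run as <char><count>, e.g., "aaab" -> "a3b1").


Input: 'nnnnknnnnxxxx'
Operation: identify consecutive runs
Runs: 'nnnn' -> n4, 'k' -> k1, 'nnnn' -> n4, 'xxxx' -> x4
Encoded: n4k1n4x4


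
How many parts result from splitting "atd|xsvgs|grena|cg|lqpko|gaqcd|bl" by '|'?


Input string: 'atd|xsvgs|grena|cg|lqpko|gaqcd|bl'
Delimiter: '|'
Split result: 'atd', 'xsvgs', 'grena', 'cg', 'lqpko', 'gaqcd', 'bl'
Number of parts: 7


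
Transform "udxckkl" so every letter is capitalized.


Input string: 'udxckkl'
Operation: convert each letter to uppercase
Mapping: 'u'->'U', 'd'->'D', 'x'->'X', 'c'->'C', 'k'->'K', 'k'->'K', 'l'->'L'
Result: UDXCKKL


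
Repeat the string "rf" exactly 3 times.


Input string: 'rf'
Operation: repeat 3 times
Concatenation: 'rf' + 'rf' + 'rf'
Result: rfrfrf


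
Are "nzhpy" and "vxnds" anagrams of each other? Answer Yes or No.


String 1: 'nzhpy' -> sorted: 'hnpyz'
String 2: 'vxnds' -> sorted: 'dnsvx'
Compare sorted forms: 'hnpyz' != 'dnsvx'
Anagram: No


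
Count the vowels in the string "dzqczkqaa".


Input string: 'dzqczkqaa'
Operation: count vowels (a, e, i, o, u)
Scan: s[0]='d', s[1]='z', s[2]='q', s[3]='c', s[4]='z', s[5]='k', s[6]='q', s[7]='a' (vowel), s[8]='a' (vowel)
Vowels found: 2
Result: 2


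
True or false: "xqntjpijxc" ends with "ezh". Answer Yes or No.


Input string: 'xqntjpijxc'
Suffix to check: 'ezh'
Last 3 characters of input: 'jxc'
Match: False
Result: No


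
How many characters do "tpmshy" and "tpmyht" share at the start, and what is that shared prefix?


String 1: 'tpmshy'
String 2: 'tpmyht'
Compare position by position:
pos 0: 't' vs 't' match
pos 1: 'p' vs 'p' match
pos 2: 'm' vs 'm' match
pos 3: 's' vs 'y' differ -> stop
Longest common prefix: "tpm" (length 3)


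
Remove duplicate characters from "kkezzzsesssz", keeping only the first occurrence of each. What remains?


Input: 'kkezzzsesssz'
Operation: keep first occurrence of each character
Scan: s[0]='k' new -> keep; s[1]='k' seen -> skip; s[2]='e' new -> keep; s[3]='z' new -> keep; s[4]='z' seen -> skip; s[5]='z' seen -> skip; s[6]='s' new -> keep; s[7]='e' seen -> skip; s[8]='s' seen -> skip; s[9]='s' seen -> skip; s[10]='s' seen -> skip; s[11]='z' seen -> skip
Result: kezs


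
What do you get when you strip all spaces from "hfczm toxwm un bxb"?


Input string: 'hfczm toxwm un bxb'
Operation: remove all spaces
Words: 'hfczm', 'toxwm', 'un', 'bxb'
Join without spaces: hfczmtoxwmunbxb


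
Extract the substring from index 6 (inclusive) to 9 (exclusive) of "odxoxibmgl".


Input string: 'odxoxibmgl'
Operation: slice [6:9]
Extract characters: s[6]='b', s[7]='m', s[8]='g'
Result: bmg


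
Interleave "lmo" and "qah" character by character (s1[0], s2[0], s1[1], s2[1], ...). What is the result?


String 1: 'lmo'
String 2: 'qah'
Operation: alternate characters
Pairs: 'l'+'q', 'm'+'a', 'o'+'h'
Result: lqmaoh


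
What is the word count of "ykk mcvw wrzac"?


Input string: 'ykk mcvw wrzac'
Operation: split by spaces
Words found: 'ykk', 'mcvw', 'wrzac'
Word count: 3


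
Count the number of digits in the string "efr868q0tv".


Input string: 'efr868q0tv'
Operation: count digit characters (0-9)
Scan: 'e', 'f', 'r', '8'(digit), '6'(digit), '8'(digit), 'q', '0'(digit), 't', 'v'
Digits found: 4
Result: 4


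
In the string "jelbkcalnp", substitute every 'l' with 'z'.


Input string: 'jelbkcalnp'
Operation: replace 'l' with 'z'
Positions of 'l': 2, 7
After replacement: jezbkcaznp


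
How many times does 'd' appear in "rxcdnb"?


Input string: 'rxcdnb'
Target character: 'd'
Scan each position: s[3]='d'
Matches found at indices: 3
Total: 1


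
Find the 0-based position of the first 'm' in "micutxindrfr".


Input string: 'micutxindrfr'
Target: 'm'
Scanning left to right: s[0]='m'
First match at index: 0


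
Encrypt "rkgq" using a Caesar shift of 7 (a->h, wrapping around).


Input: 'rkgq', shift = 7
Operation: for each letter, (position + 7) mod 26
Mapping: 'r'(17+7=24)->'y', 'k'(10+7=17)->'r', 'g'(6+7=13)->'n', 'q'(16+7=23)->'x'
Result: yrnx


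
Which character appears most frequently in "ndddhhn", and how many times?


Input: 'ndddhhn'
Operation: tally each character
Counts: 'd':3, 'h':2, 'n':2
Maximum: 'd' appears 3 times


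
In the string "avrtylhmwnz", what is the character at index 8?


Input string: 'avrtylhmwnz'
Operation: get character at index 8
Index mapping: s[0]='a', s[1]='v', s[2]='r', s[3]='t', s[4]='y', s[5]='l', s[6]='h', s[7]='m', s[8]='w'
Result: 'w'


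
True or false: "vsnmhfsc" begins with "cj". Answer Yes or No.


Input string: 'vsnmhfsc'
Prefix to check: 'cj'
First 2 characters of input: 'vs'
Match: False
Result: No


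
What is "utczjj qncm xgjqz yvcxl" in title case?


Input string: 'utczjj qncm xgjqz yvcxl'
Operation: capitalize first letter of each word
Word transformations: 'utczjj'->'Utczjj', 'qncm'->'Qncm', 'xgjqz'->'Xgjqz', 'yvcxl'->'Yvcxl'
Result: Utczjj Qncm Xgjqz Yvcxl


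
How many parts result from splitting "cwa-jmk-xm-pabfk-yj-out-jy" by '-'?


Input string: 'cwa-jmk-xm-pabfk-yj-out-jy'
Delimiter: '-'
Split result: 'cwa', 'jmk', 'xm', 'pabfk', 'yj', 'out', 'jy'
Number of parts: 7


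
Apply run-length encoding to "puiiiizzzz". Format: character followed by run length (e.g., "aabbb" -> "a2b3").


Input: 'puiiiizzzz'
Operation: identify consecutive runs
Runs: 'p' -> p1, 'u' -> u1, 'iiii' -> i4, 'zzzz' -> z4
Encoded: p1u1i4z4


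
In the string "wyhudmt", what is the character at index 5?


Input string: 'wyhudmt'
Operation: get character at index 5
Index mapping: s[0]='w', s[1]='y', s[2]='h', s[3]='u', s[4]='d', s[5]='m'
Result: 'm'


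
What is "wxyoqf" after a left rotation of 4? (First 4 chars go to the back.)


Input: 'wxyoqf', shift = 4
Operation: split at index 4 and swap parts
Front part s[0:4] = 'wxyo'
Back part s[4:] = 'qf'
Rotated = back + front = 'qf' + 'wxyo'
Result: qfwxyo


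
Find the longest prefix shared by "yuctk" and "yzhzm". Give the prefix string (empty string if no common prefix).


String 1: 'yuctk'
String 2: 'yzhzm'
Compare position by position:
pos 0: 'y' vs 'y' match
pos 1: 'u' vs 'z' differ -> stop
Longest common prefix: "y" (length 1)


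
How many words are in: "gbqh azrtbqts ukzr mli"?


Input string: 'gbqh azrtbqts ukzr mli'
Operation: split by spaces
Words found: 'gbqh', 'azrtbqts', 'ukzr', 'mli'
Word count: 4


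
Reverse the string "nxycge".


Input string: 'nxycge'
Operation: reverse character order
Original order: 'n' -> 'x' -> 'y' -> 'c' -> 'g' -> 'e'
Reversed order: 'e' -> 'g' -> 'c' -> 'y' -> 'x' -> 'n'
Result: egcyxn


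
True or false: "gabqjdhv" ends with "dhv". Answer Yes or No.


Input string: 'gabqjdhv'
Suffix to check: 'dhv'
Last 3 characters of input: 'dhv'
Match: True
Result: Yes


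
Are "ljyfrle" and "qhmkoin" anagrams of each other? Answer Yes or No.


String 1: 'ljyfrle' -> sorted: 'efjllry'
String 2: 'qhmkoin' -> sorted: 'hikmnoq'
Compare sorted forms: 'efjllry' != 'hikmnoq'
Anagram: No


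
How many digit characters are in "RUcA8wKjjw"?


Input string: 'RUcA8wKjjw'
Operation: count digit characters (0-9)
Scan: 'R', 'U', 'c', 'A', '8'(digit), 'w', 'K', 'j', 'j', 'w'
Digits found: 1
Result: 1


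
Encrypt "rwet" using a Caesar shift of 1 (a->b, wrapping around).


Input: 'rwet', shift = 1
Operation: for each letter, (position + 1) mod 26
Mapping: 'r'(17+1=18)->'s', 'w'(22+1=23)->'x', 'e'(4+1=5)->'f', 't'(19+1=20)->'u'
Result: sxfu


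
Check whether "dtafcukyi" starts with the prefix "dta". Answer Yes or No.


Input string: 'dtafcukyi'
Prefix to check: 'dta'
First 3 characters of input: 'dta'
Match: True
Result: Yes


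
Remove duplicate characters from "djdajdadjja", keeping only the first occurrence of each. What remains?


Input: 'djdajdadjja'
Operation: keep first occurrence of each character
Scan: s[0]='d' new -> keep; s[1]='j' new -> keep; s[2]='d' seen -> skip; s[3]='a' new -> keep; s[4]='j' seen -> skip; s[5]='d' seen -> skip; s[6]='a' seen -> skip; s[7]='d' seen -> skip; s[8]='j' seen -> skip; s[9]='j' seen -> skip; s[10]='a' seen -> skip
Result: dja


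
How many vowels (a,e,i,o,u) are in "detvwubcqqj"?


Input string: 'detvwubcqqj'
Operation: count vowels (a, e, i, o, u)
Scan: s[0]='d', s[1]='e' (vowel), s[2]='t', s[3]='v', s[4]='w', s[5]='u' (vowel), s[6]='b', s[7]='c', s[8]='q', s[9]='q', s[10]='j'
Vowels found: 2
Result: 2


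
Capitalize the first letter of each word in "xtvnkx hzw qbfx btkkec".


Input string: 'xtvnkx hzw qbfx btkkec'
Operation: capitalize first letter of each word
Word transformations: 'xtvnkx'->'Xtvnkx', 'hzw'->'Hzw', 'qbfx'->'Qbfx', 'btkkec'->'Btkkec'
Result: Xtvnkx Hzw Qbfx Btkkec


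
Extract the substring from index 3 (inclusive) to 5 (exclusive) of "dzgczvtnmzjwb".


Input string: 'dzgczvtnmzjwb'
Operation: slice [3:5]
Extract characters: s[3]='c', s[4]='z'
Result: cz


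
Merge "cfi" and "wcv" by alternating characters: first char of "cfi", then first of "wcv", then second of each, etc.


String 1: 'cfi'
String 2: 'wcv'
Operation: alternate characters
Pairs: 'c'+'w', 'f'+'c', 'i'+'v'
Result: cwfciv


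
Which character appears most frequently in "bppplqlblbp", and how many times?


Input: 'bppplqlblbp'
Operation: tally each character
Counts: 'b':3, 'l':3, 'p':4, 'q':1
Maximum: 'p' appears 4 times


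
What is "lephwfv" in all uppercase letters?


Input string: 'lephwfv'
Operation: convert each letter to uppercase
Mapping: 'l'->'L', 'e'->'E', 'p'->'P', 'h'->'H', 'w'->'W', 'f'->'F', 'v'->'V'
Result: LEPHWFV


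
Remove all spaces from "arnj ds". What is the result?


Input string: 'arnj ds'
Operation: remove all spaces
Words: 'arnj', 'ds'
Join without spaces: arnjds


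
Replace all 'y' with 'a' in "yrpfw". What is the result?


Input string: 'yrpfw'
Operation: replace 'y' with 'a'
Positions of 'y': 0
After replacement: arpfw


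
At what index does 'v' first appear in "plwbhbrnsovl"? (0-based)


Input string: 'plwbhbrnsovl'
Target: 'v'
Scanning left to right: s[0]='p', s[1]='l', s[2]='w', s[3]='b', s[4]='h', s[5]='b', s[6]='r', s[7]='n', s[8]='s', s[9]='o', s[10]='v'
First match at index: 10


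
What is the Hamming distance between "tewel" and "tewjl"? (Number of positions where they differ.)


String 1: 'tewel'
String 2: 'tewjl'
Compare each position: pos 0: 't'=='t', pos 1: 'e'=='e', pos 2: 'w'=='w', pos 3: 'e'!='j', pos 4: 'l'=='l'
Differing positions: 1
Hamming distance: 1


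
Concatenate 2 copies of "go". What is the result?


Input string: 'go'
Operation: repeat 2 times
Concatenation: 'go' + 'go'
Result: gogo


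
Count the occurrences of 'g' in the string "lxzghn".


Input string: 'lxzghn'
Target character: 'g'
Scan each position: s[3]='g'
Matches found at indices: 3
Total: 1


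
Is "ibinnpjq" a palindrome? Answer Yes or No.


Input string: 'ibinnpjq'
Reversed: 'qjpnnibi'
Compare pairs: s[0]='i' vs s[7]='q' (mismatch), s[1]='b' vs s[6]='j' (mismatch), s[2]='i' vs s[5]='p' (mismatch), s[3]='n' vs s[4]='n' (match)
Palindrome: No


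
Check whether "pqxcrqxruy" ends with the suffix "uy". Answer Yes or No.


Input string: 'pqxcrqxruy'
Suffix to check: 'uy'
Last 2 characters of input: 'uy'
Match: True
Result: Yes


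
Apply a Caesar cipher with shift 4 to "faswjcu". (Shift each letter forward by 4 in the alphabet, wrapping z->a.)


Input: 'faswjcu', shift = 4
Operation: for each letter, (position + 4) mod 26
Mapping: 'f'(5+4=9)->'j', 'a'(0+4=4)->'e', 's'(18+4=22)->'w', 'w'(22+4=26, 26 mod 26=0)->'a', 'j'(9+4=13)->'n', 'c'(2+4=6)->'g', 'u'(20+4=24)->'y'
Result: jewangy


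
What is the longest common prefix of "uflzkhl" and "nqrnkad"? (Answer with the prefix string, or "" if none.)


String 1: 'uflzkhl'
String 2: 'nqrnkad'
Compare position by position:
pos 0: 'u' vs 'n' differ -> stop
Longest common prefix: "" (length 0)


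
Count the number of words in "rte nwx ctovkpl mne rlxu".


Input string: 'rte nwx ctovkpl mne rlxu'
Operation: split by spaces
Words found: 'rte', 'nwx', 'ctovkpl', 'mne', 'rlxu'
Word count: 5


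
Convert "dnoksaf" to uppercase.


Input string: 'dnoksaf'
Operation: convert each letter to uppercase
Mapping: 'd'->'D', 'n'->'N', 'o'->'O', 'k'->'K', 's'->'S', 'a'->'A', 'f'->'F'
Result: DNOKSAF


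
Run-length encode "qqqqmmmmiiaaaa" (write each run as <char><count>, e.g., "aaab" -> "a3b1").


Input: 'qqqqmmmmiiaaaa'
Operation: identify consecutive runs
Runs: 'qqqq' -> q4, 'mmmm' -> m4, 'ii' -> i2, 'aaaa' -> a4
Encoded: q4m4i2a4


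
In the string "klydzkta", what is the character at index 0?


Input string: 'klydzkta'
Operation: get character at index 0
Index mapping: s[0]='k'
Result: 'k'


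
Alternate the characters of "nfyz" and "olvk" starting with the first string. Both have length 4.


String 1: 'nfyz'
String 2: 'olvk'
Operation: alternate characters
Pairs: 'n'+'o', 'f'+'l', 'y'+'v', 'z'+'k'
Result: noflyvzk


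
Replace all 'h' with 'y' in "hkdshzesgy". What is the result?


Input string: 'hkdshzesgy'
Operation: replace 'h' with 'y'
Positions of 'h': 0, 4
After replacement: ykdsyzesgy


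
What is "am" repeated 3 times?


Input string: 'am'
Operation: repeat 3 times
Concatenation: 'am' + 'am' + 'am'
Result: amamam


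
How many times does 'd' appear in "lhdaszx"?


Input string: 'lhdaszx'
Target character: 'd'
Scan each position: s[2]='d'
Matches found at indices: 2
Total: 1


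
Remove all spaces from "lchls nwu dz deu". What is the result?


Input string: 'lchls nwu dz deu'
Operation: remove all spaces
Words: 'lchls', 'nwu', 'dz', 'deu'
Join without spaces: lchlsnwudzdeu


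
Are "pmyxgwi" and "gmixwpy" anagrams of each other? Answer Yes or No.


String 1: 'pmyxgwi' -> sorted: 'gimpwxy'
String 2: 'gmixwpy' -> sorted: 'gimpwxy'
Compare sorted forms: 'gimpwxy' == 'gimpwxy'
Anagram: Yes


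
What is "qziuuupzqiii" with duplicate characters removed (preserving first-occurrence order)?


Input: 'qziuuupzqiii'
Operation: keep first occurrence of each character
Scan: s[0]='q' new -> keep; s[1]='z' new -> keep; s[2]='i' new -> keep; s[3]='u' new -> keep; s[4]='u' seen -> skip; s[5]='u' seen -> skip; s[6]='p' new -> keep; s[7]='z' seen -> skip; s[8]='q' seen -> skip; s[9]='i' seen -> skip; s[10]='i' seen -> skip; s[11]='i' seen -> skip
Result: qziup


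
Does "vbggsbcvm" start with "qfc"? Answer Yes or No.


Input string: 'vbggsbcvm'
Prefix to check: 'qfc'
First 3 characters of input: 'vbg'
Match: False
Result: No


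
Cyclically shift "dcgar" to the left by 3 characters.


Input: 'dcgar', shift = 3
Operation: split at index 3 and swap parts
Front part s[0:3] = 'dcg'
Back part s[3:] = 'ar'
Rotated = back + front = 'ar' + 'dcg'
Result: ardcg


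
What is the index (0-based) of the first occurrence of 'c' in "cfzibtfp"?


Input string: 'cfzibtfp'
Target: 'c'
Scanning left to right: s[0]='c'
First match at index: 0


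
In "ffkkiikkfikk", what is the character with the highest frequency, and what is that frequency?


Input: 'ffkkiikkfikk'
Operation: tally each character
Counts: 'f':3, 'i':3, 'k':6
Maximum: 'k' appears 6 times


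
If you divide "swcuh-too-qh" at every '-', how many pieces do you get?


Input string: 'swcuh-too-qh'
Delimiter: '-'
Split result: 'swcuh', 'too', 'qh'
Number of parts: 3


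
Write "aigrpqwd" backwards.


Input string: 'aigrpqwd'
Operation: reverse character order
Original order: 'a' -> 'i' -> 'g' -> 'r' -> 'p' -> 'q' -> 'w' -> 'd'
Reversed order: 'd' -> 'w' -> 'q' -> 'p' -> 'r' -> 'g' -> 'i' -> 'a'
Result: dwqprgia


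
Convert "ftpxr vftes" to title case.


Input string: 'ftpxr vftes'
Operation: capitalize first letter of each word
Word transformations: 'ftpxr'->'Ftpxr', 'vftes'->'Vftes'
Result: Ftpxr Vftes


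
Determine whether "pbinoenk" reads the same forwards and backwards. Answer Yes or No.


Input string: 'pbinoenk'
Reversed: 'kneonibp'
Compare pairs: s[0]='p' vs s[7]='k' (mismatch), s[1]='b' vs s[6]='n' (mismatch), s[2]='i' vs s[5]='e' (mismatch), s[3]='n' vs s[4]='o' (mismatch)
Palindrome: No


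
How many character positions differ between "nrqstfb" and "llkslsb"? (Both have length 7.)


String 1: 'nrqstfb'
String 2: 'llkslsb'
Compare each position: pos 0: 'n'!='l', pos 1: 'r'!='l', pos 2: 'q'!='k', pos 3: 's'=='s', pos 4: 't'!='l', pos 5: 'f'!='s', pos 6: 'b'=='b'
Differing positions: 5
Hamming distance: 5


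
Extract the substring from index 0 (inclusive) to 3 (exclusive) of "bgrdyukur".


Input string: 'bgrdyukur'
Operation: slice [0:3]
Extract characters: s[0]='b', s[1]='g', s[2]='r'
Result: bgr


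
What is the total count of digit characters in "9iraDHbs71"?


Input string: '9iraDHbs71'
Operation: count digit characters (0-9)
Scan: '9'(digit), 'i', 'r', 'a', 'D', 'H', 'b', 's', '7'(digit), '1'(digit)
Digits found: 3
Result: 3


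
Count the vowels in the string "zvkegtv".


Input string: 'zvkegtv'
Operation: count vowels (a, e, i, o, u)
Scan: s[0]='z', s[1]='v', s[2]='k', s[3]='e' (vowel), s[4]='g', s[5]='t', s[6]='v'
Vowels found: 1
Result: 1


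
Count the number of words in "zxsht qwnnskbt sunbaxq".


Input string: 'zxsht qwnnskbt sunbaxq'
Operation: split by spaces
Words found: 'zxsht', 'qwnnskbt', 'sunbaxq'
Word count: 3


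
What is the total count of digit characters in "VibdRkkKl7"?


Input string: 'VibdRkkKl7'
Operation: count digit characters (0-9)
Scan: 'V', 'i', 'b', 'd', 'R', 'k', 'k', 'K', 'l', '7'(digit)
Digits found: 1
Result: 1


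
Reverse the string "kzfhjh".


Input string: 'kzfhjh'
Operation: reverse character order
Original order: 'k' -> 'z' -> 'f' -> 'h' -> 'j' -> 'h'
Reversed order: 'h' -> 'j' -> 'h' -> 'f' -> 'z' -> 'k'
Result: hjhfzk


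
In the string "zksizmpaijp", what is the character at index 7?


Input string: 'zksizmpaijp'
Operation: get character at index 7
Index mapping: s[0]='z', s[1]='k', s[2]='s', s[3]='i', s[4]='z', s[5]='m', s[6]='p', s[7]='a'
Result: 'a'


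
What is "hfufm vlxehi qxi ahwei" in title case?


Input string: 'hfufm vlxehi qxi ahwei'
Operation: capitalize first letter of each word
Word transformations: 'hfufm'->'Hfufm', 'vlxehi'->'Vlxehi', 'qxi'->'Qxi', 'ahwei'->'Ahwei'
Result: Hfufm Vlxehi Qxi Ahwei


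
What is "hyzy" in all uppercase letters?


Input string: 'hyzy'
Operation: convert each letter to uppercase
Mapping: 'h'->'H', 'y'->'Y', 'z'->'Z', 'y'->'Y'
Result: HYZY


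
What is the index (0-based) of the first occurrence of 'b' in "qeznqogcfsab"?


Input string: 'qeznqogcfsab'
Target: 'b'
Scanning left to right: s[0]='q', s[1]='e', s[2]='z', s[3]='n', s[4]='q', s[5]='o', s[6]='g', s[7]='c', s[8]='f', s[9]='s', s[10]='a', s[11]='b'
First match at index: 11


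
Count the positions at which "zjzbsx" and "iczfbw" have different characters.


String 1: 'zjzbsx'
String 2: 'iczfbw'
Compare each position: pos 0: 'z'!='i', pos 1: 'j'!='c', pos 2: 'z'=='z', pos 3: 'b'!='f', pos 4: 's'!='b', pos 5: 'x'!='w'
Differing positions: 5
Hamming distance: 5


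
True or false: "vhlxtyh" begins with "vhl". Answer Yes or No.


Input string: 'vhlxtyh'
Prefix to check: 'vhl'
First 3 characters of input: 'vhl'
Match: True
Result: Yes


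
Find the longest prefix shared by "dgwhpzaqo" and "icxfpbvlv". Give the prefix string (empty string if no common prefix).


String 1: 'dgwhpzaqo'
String 2: 'icxfpbvlv'
Compare position by position:
pos 0: 'd' vs 'i' differ -> stop
Longest common prefix: "" (length 0)


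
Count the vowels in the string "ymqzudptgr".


Input string: 'ymqzudptgr'
Operation: count vowels (a, e, i, o, u)
Scan: s[0]='y', s[1]='m', s[2]='q', s[3]='z', s[4]='u' (vowel), s[5]='d', s[6]='p', s[7]='t', s[8]='g', s[9]='r'
Vowels found: 1
Result: 1


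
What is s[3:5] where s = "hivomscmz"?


Input string: 'hivomscmz'
Operation: slice [3:5]
Extract characters: s[3]='o', s[4]='m'
Result: om


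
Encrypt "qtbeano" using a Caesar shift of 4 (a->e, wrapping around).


Input: 'qtbeano', shift = 4
Operation: for each letter, (position + 4) mod 26
Mapping: 'q'(16+4=20)->'u', 't'(19+4=23)->'x', 'b'(1+4=5)->'f', 'e'(4+4=8)->'i', 'a'(0+4=4)->'e', 'n'(13+4=17)->'r', 'o'(14+4=18)->'s'
Result: uxfiers


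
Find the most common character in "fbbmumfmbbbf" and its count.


Input: 'fbbmumfmbbbf'
Operation: tally each character
Counts: 'b':5, 'f':3, 'm':3, 'u':1
Maximum: 'b' appears 5 times


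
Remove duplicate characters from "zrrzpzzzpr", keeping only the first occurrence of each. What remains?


Input: 'zrrzpzzzpr'
Operation: keep first occurrence of each character
Scan: s[0]='z' new -> keep; s[1]='r' new -> keep; s[2]='r' seen -> skip; s[3]='z' seen -> skip; s[4]='p' new -> keep; s[5]='z' seen -> skip; s[6]='z' seen -> skip; s[7]='z' seen -> skip; s[8]='p' seen -> skip; s[9]='r' seen -> skip
Result: zrp


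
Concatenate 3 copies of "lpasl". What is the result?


Input string: 'lpasl'
Operation: repeat 3 times
Concatenation: 'lpasl' + 'lpasl' + 'lpasl'
Result: lpasllpasllpasl


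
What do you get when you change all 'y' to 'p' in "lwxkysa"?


Input string: 'lwxkysa'
Operation: replace 'y' with 'p'
Positions of 'y': 4
After replacement: lwxkpsa


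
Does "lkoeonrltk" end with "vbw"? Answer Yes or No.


Input string: 'lkoeonrltk'
Suffix to check: 'vbw'
Last 3 characters of input: 'ltk'
Match: False
Result: No


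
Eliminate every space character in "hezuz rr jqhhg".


Input string: 'hezuz rr jqhhg'
Operation: remove all spaces
Words: 'hezuz', 'rr', 'jqhhg'
Join without spaces: hezuzrrjqhhg


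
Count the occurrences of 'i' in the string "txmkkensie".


Input string: 'txmkkensie'
Target character: 'i'
Scan each position: s[8]='i'
Matches found at indices: 8
Total: 1


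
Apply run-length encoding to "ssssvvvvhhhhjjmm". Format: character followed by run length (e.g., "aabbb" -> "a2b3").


Input: 'ssssvvvvhhhhjjmm'
Operation: identify consecutive runs
Runs: 'ssss' -> s4, 'vvvv' -> v4, 'hhhh' -> h4, 'jj' -> j2, 'mm' -> m2
Encoded: s4v4h4j2m2


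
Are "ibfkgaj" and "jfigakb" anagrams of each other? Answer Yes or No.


String 1: 'ibfkgaj' -> sorted: 'abfgijk'
String 2: 'jfigakb' -> sorted: 'abfgijk'
Compare sorted forms: 'abfgijk' == 'abfgijk'
Anagram: Yes


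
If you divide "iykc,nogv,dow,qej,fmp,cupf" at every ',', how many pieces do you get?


Input string: 'iykc,nogv,dow,qej,fmp,cupf'
Delimiter: ','
Split result: 'iykc', 'nogv', 'dow', 'qej', 'fmp', 'cupf'
Number of parts: 6


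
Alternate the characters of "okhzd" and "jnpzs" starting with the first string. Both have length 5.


String 1: 'okhzd'
String 2: 'jnpzs'
Operation: alternate characters
Pairs: 'o'+'j', 'k'+'n', 'h'+'p', 'z'+'z', 'd'+'s'
Result: ojknhpzzds


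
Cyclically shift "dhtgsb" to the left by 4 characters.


Input: 'dhtgsb', shift = 4
Operation: split at index 4 and swap parts
Front part s[0:4] = 'dhtg'
Back part s[4:] = 'sb'
Rotated = back + front = 'sb' + 'dhtg'
Result: sbdhtg


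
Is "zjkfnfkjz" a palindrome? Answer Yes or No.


Input string: 'zjkfnfkjz'
Reversed: 'zjkfnfkjz'
Compare pairs: s[0]='z' vs s[8]='z' (match), s[1]='j' vs s[7]='j' (match), s[2]='k' vs s[6]='k' (match), s[3]='f' vs s[5]='f' (match)
Palindrome: Yes


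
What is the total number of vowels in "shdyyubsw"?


Input string: 'shdyyubsw'
Operation: count vowels (a, e, i, o, u)
Scan: s[0]='s', s[1]='h', s[2]='d', s[3]='y', s[4]='y', s[5]='u' (vowel), s[6]='b', s[7]='s', s[8]='w'
Vowels found: 1
Result: 1


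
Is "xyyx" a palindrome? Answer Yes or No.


Input string: 'xyyx'
Reversed: 'xyyx'
Compare pairs: s[0]='x' vs s[3]='x' (match), s[1]='y' vs s[2]='y' (match)
Palindrome: Yes


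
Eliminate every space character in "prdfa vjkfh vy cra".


Input string: 'prdfa vjkfh vy cra'
Operation: remove all spaces
Words: 'prdfa', 'vjkfh', 'vy', 'cra'
Join without spaces: prdfavjkfhvycra


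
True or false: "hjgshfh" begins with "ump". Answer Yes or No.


Input string: 'hjgshfh'
Prefix to check: 'ump'
First 3 characters of input: 'hjg'
Match: False
Result: No


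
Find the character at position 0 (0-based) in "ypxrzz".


Input string: 'ypxrzz'
Operation: get character at index 0
Index mapping: s[0]='y'
Result: 'y'


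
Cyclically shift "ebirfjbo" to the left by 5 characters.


Input: 'ebirfjbo', shift = 5
Operation: split at index 5 and swap parts
Front part s[0:5] = 'ebirf'
Back part s[5:] = 'jbo'
Rotated = back + front = 'jbo' + 'ebirf'
Result: jboebirf


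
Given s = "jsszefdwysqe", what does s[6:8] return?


Input string: 'jsszefdwysqe'
Operation: slice [6:8]
Extract characters: s[6]='d', s[7]='w'
Result: dw


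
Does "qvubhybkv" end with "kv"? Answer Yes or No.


Input string: 'qvubhybkv'
Suffix to check: 'kv'
Last 2 characters of input: 'kv'
Match: True
Result: Yes


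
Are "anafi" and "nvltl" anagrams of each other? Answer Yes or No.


String 1: 'anafi' -> sorted: 'aafin'
String 2: 'nvltl' -> sorted: 'llntv'
Compare sorted forms: 'aafin' != 'llntv'
Anagram: No


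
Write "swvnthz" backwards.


Input string: 'swvnthz'
Operation: reverse character order
Original order: 's' -> 'w' -> 'v' -> 'n' -> 't' -> 'h' -> 'z'
Reversed order: 'z' -> 'h' -> 't' -> 'n' -> 'v' -> 'w' -> 's'
Result: zhtnvws


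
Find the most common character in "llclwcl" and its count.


Input: 'llclwcl'
Operation: tally each character
Counts: 'c':2, 'l':4, 'w':1
Maximum: 'l' appears 4 times


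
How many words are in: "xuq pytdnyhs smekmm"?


Input string: 'xuq pytdnyhs smekmm'
Operation: split by spaces
Words found: 'xuq', 'pytdnyhs', 'smekmm'
Word count: 3


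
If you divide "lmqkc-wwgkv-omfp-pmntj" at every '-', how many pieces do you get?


Input string: 'lmqkc-wwgkv-omfp-pmntj'
Delimiter: '-'
Split result: 'lmqkc', 'wwgkv', 'omfp', 'pmntj'
Number of parts: 4


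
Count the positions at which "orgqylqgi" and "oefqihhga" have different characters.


String 1: 'orgqylqgi'
String 2: 'oefqihhga'
Compare each position: pos 0: 'o'=='o', pos 1: 'r'!='e', pos 2: 'g'!='f', pos 3: 'q'=='q', pos 4: 'y'!='i', pos 5: 'l'!='h', pos 6: 'q'!='h', pos 7: 'g'=='g', pos 8: 'i'!='a'
Differing positions: 6
Hamming distance: 6


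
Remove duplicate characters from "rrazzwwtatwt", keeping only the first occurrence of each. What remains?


Input: 'rrazzwwtatwt'
Operation: keep first occurrence of each character
Scan: s[0]='r' new -> keep; s[1]='r' seen -> skip; s[2]='a' new -> keep; s[3]='z' new -> keep; s[4]='z' seen -> skip; s[5]='w' new -> keep; s[6]='w' seen -> skip; s[7]='t' new -> keep; s[8]='a' seen -> skip; s[9]='t' seen -> skip; s[10]='w' seen -> skip; s[11]='t' seen -> skip
Result: razwt


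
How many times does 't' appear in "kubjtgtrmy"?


Input string: 'kubjtgtrmy'
Target character: 't'
Scan each position: s[4]='t', s[6]='t'
Matches found at indices: 4, 6
Total: 2


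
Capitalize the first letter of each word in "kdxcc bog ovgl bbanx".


Input string: 'kdxcc bog ovgl bbanx'
Operation: capitalize first letter of each word
Word transformations: 'kdxcc'->'Kdxcc', 'bog'->'Bog', 'ovgl'->'Ovgl', 'bbanx'->'Bbanx'
Result: Kdxcc Bog Ovgl Bbanx


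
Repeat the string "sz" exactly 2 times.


Input string: 'sz'
Operation: repeat 2 times
Concatenation: 'sz' + 'sz'
Result: szsz


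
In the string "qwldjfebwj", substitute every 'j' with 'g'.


Input string: 'qwldjfebwj'
Operation: replace 'j' with 'g'
Positions of 'j': 4, 9
After replacement: qwldgfebwg


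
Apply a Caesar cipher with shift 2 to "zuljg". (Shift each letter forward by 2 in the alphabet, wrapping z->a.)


Input: 'zuljg', shift = 2
Operation: for each letter, (position + 2) mod 26
Mapping: 'z'(25+2=27, 27 mod 26=1)->'b', 'u'(20+2=22)->'w', 'l'(11+2=13)->'n', 'j'(9+2=11)->'l', 'g'(6+2=8)->'i'
Result: bwnli


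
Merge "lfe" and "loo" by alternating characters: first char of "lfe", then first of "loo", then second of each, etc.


String 1: 'lfe'
String 2: 'loo'
Operation: alternate characters
Pairs: 'l'+'l', 'f'+'o', 'e'+'o'
Result: llfoeo


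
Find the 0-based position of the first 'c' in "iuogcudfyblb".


Input string: 'iuogcudfyblb'
Target: 'c'
Scanning left to right: s[0]='i', s[1]='u', s[2]='o', s[3]='g', s[4]='c'
First match at index: 4


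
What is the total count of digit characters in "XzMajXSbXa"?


Input string: 'XzMajXSbXa'
Operation: count digit characters (0-9)
Scan: 'X', 'z', 'M', 'a', 'j', 'X', 'S', 'b', 'X', 'a'
Digits found: 0
Result: 0


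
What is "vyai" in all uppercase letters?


Input string: 'vyai'
Operation: convert each letter to uppercase
Mapping: 'v'->'V', 'y'->'Y', 'a'->'A', 'i'->'I'
Result: VYAI


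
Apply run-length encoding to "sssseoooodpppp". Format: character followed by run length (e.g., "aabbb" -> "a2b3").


Input: 'sssseoooodpppp'
Operation: identify consecutive runs
Runs: 'ssss' -> s4, 'e' -> e1, 'oooo' -> o4, 'd' -> d1, 'pppp' -> p4
Encoded: s4e1o4d1p4


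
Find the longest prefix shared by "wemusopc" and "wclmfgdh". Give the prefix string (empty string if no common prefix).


String 1: 'wemusopc'
String 2: 'wclmfgdh'
Compare position by position:
pos 0: 'w' vs 'w' match
pos 1: 'e' vs 'c' differ -> stop
Longest common prefix: "w" (length 1)


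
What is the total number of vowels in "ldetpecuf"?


Input string: 'ldetpecuf'
Operation: count vowels (a, e, i, o, u)
Scan: s[0]='l', s[1]='d', s[2]='e' (vowel), s[3]='t', s[4]='p', s[5]='e' (vowel), s[6]='c', s[7]='u' (vowel), s[8]='f'
Vowels found: 3
Result: 3


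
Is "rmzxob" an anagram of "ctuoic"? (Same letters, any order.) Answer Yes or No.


String 1: 'ctuoic' -> sorted: 'cciotu'
String 2: 'rmzxob' -> sorted: 'bmorxz'
Compare sorted forms: 'cciotu' != 'bmorxz'
Anagram: No


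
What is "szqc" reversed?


Input string: 'szqc'
Operation: reverse character order
Original order: 's' -> 'z' -> 'q' -> 'c'
Reversed order: 'c' -> 'q' -> 'z' -> 's'
Result: cqzs


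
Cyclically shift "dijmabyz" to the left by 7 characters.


Input: 'dijmabyz', shift = 7
Operation: split at index 7 and swap parts
Front part s[0:7] = 'dijmaby'
Back part s[7:] = 'z'
Rotated = back + front = 'z' + 'dijmaby'
Result: zdijmaby


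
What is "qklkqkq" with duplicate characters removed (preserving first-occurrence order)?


Input: 'qklkqkq'
Operation: keep first occurrence of each character
Scan: s[0]='q' new -> keep; s[1]='k' new -> keep; s[2]='l' new -> keep; s[3]='k' seen -> skip; s[4]='q' seen -> skip; s[5]='k' seen -> skip; s[6]='q' seen -> skip
Result: qkl


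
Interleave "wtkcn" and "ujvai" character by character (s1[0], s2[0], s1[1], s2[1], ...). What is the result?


String 1: 'wtkcn'
String 2: 'ujvai'
Operation: alternate characters
Pairs: 'w'+'u', 't'+'j', 'k'+'v', 'c'+'a', 'n'+'i'
Result: wutjkvcani


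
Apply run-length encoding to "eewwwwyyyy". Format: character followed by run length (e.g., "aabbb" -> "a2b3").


Input: 'eewwwwyyyy'
Operation: identify consecutive runs
Runs: 'ee' -> e2, 'wwww' -> w4, 'yyyy' -> y4
Encoded: e2w4y4


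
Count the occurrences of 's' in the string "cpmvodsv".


Input string: 'cpmvodsv'
Target character: 's'
Scan each position: s[6]='s'
Matches found at indices: 6
Total: 1


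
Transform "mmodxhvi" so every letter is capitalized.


Input string: 'mmodxhvi'
Operation: convert each letter to uppercase
Mapping: 'm'->'M', 'm'->'M', 'o'->'O', 'd'->'D', 'x'->'X', 'h'->'H', 'v'->'V', 'i'->'I'
Result: MMODXHVI


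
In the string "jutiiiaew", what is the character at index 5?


Input string: 'jutiiiaew'
Operation: get character at index 5
Index mapping: s[0]='j', s[1]='u', s[2]='t', s[3]='i', s[4]='i', s[5]='i'
Result: 'i'


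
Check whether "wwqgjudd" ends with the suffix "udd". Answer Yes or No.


Input string: 'wwqgjudd'
Suffix to check: 'udd'
Last 3 characters of input: 'udd'
Match: True
Result: Yes


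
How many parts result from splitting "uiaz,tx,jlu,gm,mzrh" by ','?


Input string: 'uiaz,tx,jlu,gm,mzrh'
Delimiter: ','
Split result: 'uiaz', 'tx', 'jlu', 'gm', 'mzrh'
Number of parts: 5


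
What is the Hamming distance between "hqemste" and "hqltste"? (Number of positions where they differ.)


String 1: 'hqemste'
String 2: 'hqltste'
Compare each position: pos 0: 'h'=='h', pos 1: 'q'=='q', pos 2: 'e'!='l', pos 3: 'm'!='t', pos 4: 's'=='s', pos 5: 't'=='t', pos 6: 'e'=='e'
Differing positions: 2
Hamming distance: 2


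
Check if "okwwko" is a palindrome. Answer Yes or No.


Input string: 'okwwko'
Reversed: 'okwwko'
Compare pairs: s[0]='o' vs s[5]='o' (match), s[1]='k' vs s[4]='k' (match), s[2]='w' vs s[3]='w' (match)
Palindrome: Yes


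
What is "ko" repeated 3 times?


Input string: 'ko'
Operation: repeat 3 times
Concatenation: 'ko' + 'ko' + 'ko'
Result: kokoko


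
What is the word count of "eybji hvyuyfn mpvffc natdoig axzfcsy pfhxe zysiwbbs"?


Input string: 'eybji hvyuyfn mpvffc natdoig axzfcsy pfhxe zysiwbbs'
Operation: split by spaces
Words found: 'eybji', 'hvyuyfn', 'mpvffc', 'natdoig', 'axzfcsy', 'pfhxe', 'zysiwbbs'
Word count: 7
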